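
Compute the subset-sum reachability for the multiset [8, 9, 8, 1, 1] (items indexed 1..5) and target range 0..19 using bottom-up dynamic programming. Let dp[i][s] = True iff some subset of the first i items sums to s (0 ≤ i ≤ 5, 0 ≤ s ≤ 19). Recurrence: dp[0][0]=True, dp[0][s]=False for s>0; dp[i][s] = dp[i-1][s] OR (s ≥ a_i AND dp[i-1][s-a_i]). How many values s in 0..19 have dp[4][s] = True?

8

i\s   0   1   2   3   4   5   6   7   8   9  10  11  12  13  14  15  16  17  18  19
  0   T   F   F   F   F   F   F   F   F   F   F   F   F   F   F   F   F   F   F   F
  1   T   F   F   F   F   F   F   F   T   F   F   F   F   F   F   F   F   F   F   F
  2   T   F   F   F   F   F   F   F   T   T   F   F   F   F   F   F   F   T   F   F
  3   T   F   F   F   F   F   F   F   T   T   F   F   F   F   F   F   T   T   F   F
  4   T   T   F   F   F   F   F   F   T   T   T   F   F   F   F   F   T   T   T   F
  5   T   T   T   F   F   F   F   F   T   T   T   T   F   F   F   F   T   T   T   T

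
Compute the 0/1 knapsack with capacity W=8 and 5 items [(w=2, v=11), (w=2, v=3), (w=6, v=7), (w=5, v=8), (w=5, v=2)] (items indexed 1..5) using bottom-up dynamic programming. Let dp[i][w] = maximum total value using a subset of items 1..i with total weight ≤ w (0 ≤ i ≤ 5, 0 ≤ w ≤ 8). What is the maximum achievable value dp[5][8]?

i\w   0   1   2   3   4   5   6   7   8
  0   0   0   0   0   0   0   0   0   0
  1   0   0  11  11  11  11  11  11  11
  2   0   0  11  11  14  14  14  14  14
  3   0   0  11  11  14  14  14  14  18
  4   0   0  11  11  14  14  14  19  19
  5   0   0  11  11  14  14  14  19  19

19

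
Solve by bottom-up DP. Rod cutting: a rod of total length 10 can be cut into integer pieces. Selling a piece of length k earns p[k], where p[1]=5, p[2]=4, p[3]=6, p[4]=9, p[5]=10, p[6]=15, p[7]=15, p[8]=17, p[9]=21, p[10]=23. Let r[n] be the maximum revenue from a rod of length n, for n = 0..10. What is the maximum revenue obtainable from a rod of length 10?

50

   n    0    1    2    3    4    5    6    7    8    9   10
r[n]    0    5   10   15   20   25   30   35   40   45   50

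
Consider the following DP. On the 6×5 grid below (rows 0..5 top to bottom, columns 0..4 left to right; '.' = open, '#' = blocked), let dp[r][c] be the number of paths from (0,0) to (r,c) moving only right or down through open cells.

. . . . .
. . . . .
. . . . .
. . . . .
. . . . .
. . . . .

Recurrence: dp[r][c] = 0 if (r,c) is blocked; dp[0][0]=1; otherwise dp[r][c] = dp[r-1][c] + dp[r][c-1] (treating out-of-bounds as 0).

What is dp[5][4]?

r\c   0   1   2   3   4
  0   1   1   1   1   1
  1   1   2   3   4   5
  2   1   3   6  10  15
  3   1   4  10  20  35
  4   1   5  15  35  70
  5   1   6  21  56 126

126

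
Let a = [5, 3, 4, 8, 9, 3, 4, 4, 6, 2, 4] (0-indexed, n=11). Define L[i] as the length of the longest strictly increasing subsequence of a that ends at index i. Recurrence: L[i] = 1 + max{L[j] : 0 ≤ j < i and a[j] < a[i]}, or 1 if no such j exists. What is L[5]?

   i    0    1    2    3    4    5    6    7    8    9   10
a[i]    5    3    4    8    9    3    4    4    6    2    4
L[i]    1    1    2    3    4    1    2    2    3    1    2

1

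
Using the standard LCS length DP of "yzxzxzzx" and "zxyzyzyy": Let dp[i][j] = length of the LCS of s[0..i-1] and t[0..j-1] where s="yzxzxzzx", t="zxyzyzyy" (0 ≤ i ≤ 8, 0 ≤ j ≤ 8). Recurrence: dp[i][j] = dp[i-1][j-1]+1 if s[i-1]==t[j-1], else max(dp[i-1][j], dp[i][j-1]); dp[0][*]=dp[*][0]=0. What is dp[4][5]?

3

   ''  z  x  y  z  y  z  y  y
''  0  0  0  0  0  0  0  0  0
 y  0  0  0  1  1  1  1  1  1
 z  0  1  1  1  2  2  2  2  2
 x  0  1  2  2  2  2  2  2  2
 z  0  1  2  2  3  3  3  3  3
 x  0  1  2  2  3  3  3  3  3
 z  0  1  2  2  3  3  4  4  4
 z  0  1  2  2  3  3  4  4  4
 x  0  1  2  2  3  3  4  4  4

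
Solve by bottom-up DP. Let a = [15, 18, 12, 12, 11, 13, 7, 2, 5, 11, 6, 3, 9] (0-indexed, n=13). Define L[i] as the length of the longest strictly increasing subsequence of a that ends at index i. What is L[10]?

3

   i    0    1    2    3    4    5    6    7    8    9   10   11   12
a[i]   15   18   12   12   11   13    7    2    5   11    6    3    9
L[i]    1    2    1    1    1    2    1    1    2    3    3    2    4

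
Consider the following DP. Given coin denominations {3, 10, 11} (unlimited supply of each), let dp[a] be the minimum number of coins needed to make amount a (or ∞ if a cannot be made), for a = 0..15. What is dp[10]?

1

 a  0  1  2  3  4  5  6  7  8  9 10 11 12 13 14 15
dp  0  -  -  1  -  -  2  -  -  3  1  1  4  2  2  5
(- denotes ∞ / unreachable)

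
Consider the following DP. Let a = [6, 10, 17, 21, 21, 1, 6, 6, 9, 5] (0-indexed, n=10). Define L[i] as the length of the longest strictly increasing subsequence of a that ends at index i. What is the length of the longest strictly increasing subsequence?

4

   i    0    1    2    3    4    5    6    7    8    9
a[i]    6   10   17   21   21    1    6    6    9    5
L[i]    1    2    3    4    4    1    2    2    3    2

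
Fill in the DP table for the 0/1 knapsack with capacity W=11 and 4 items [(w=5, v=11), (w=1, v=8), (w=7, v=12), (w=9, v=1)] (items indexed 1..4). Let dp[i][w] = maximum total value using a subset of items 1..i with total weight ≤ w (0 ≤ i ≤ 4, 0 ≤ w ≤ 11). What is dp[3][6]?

19

i\w   0   1   2   3   4   5   6   7   8   9  10  11
  0   0   0   0   0   0   0   0   0   0   0   0   0
  1   0   0   0   0   0  11  11  11  11  11  11  11
  2   0   8   8   8   8  11  19  19  19  19  19  19
  3   0   8   8   8   8  11  19  19  20  20  20  20
  4   0   8   8   8   8  11  19  19  20  20  20  20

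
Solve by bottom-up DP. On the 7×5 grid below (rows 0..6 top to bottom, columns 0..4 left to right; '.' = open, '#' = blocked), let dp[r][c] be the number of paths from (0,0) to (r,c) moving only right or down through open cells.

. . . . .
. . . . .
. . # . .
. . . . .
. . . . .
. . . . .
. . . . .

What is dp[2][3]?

4

r\c   0   1   2   3   4
  0   1   1   1   1   1
  1   1   2   3   4   5
  2   1   3   0   4   9
  3   1   4   4   8  17
  4   1   5   9  17  34
  5   1   6  15  32  66
  6   1   7  22  54 120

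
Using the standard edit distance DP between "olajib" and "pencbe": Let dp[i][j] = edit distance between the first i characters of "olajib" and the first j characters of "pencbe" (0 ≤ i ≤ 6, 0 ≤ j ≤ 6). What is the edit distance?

   ''  p  e  n  c  b  e
''  0  1  2  3  4  5  6
 o  1  1  2  3  4  5  6
 l  2  2  2  3  4  5  6
 a  3  3  3  3  4  5  6
 j  4  4  4  4  4  5  6
 i  5  5  5  5  5  5  6
 b  6  6  6  6  6  5  6

6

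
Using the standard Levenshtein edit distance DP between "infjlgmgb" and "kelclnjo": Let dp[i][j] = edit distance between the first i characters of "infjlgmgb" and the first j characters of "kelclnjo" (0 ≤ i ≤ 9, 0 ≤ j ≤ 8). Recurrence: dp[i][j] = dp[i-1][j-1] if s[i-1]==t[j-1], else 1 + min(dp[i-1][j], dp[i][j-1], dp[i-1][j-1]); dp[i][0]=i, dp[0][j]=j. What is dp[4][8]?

   ''  k  e  l  c  l  n  j  o
''  0  1  2  3  4  5  6  7  8
 i  1  1  2  3  4  5  6  7  8
 n  2  2  2  3  4  5  5  6  7
 f  3  3  3  3  4  5  6  6  7
 j  4  4  4  4  4  5  6  6  7
 l  5  5  5  4  5  4  5  6  7
 g  6  6  6  5  5  5  5  6  7
 m  7  7  7  6  6  6  6  6  7
 g  8  8  8  7  7  7  7  7  7
 b  9  9  9  8  8  8  8  8  8

7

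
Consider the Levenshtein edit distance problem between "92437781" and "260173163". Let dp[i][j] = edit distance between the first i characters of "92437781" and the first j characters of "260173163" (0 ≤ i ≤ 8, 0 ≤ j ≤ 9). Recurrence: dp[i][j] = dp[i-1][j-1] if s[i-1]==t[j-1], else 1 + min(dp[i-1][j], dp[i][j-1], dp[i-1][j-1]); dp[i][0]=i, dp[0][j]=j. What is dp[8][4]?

   ''  2  6  0  1  7  3  1  6  3
''  0  1  2  3  4  5  6  7  8  9
 9  1  1  2  3  4  5  6  7  8  9
 2  2  1  2  3  4  5  6  7  8  9
 4  3  2  2  3  4  5  6  7  8  9
 3  4  3  3  3  4  5  5  6  7  8
 7  5  4  4  4  4  4  5  6  7  8
 7  6  5  5  5  5  4  5  6  7  8
 8  7  6  6  6  6  5  5  6  7  8
 1  8  7  7  7  6  6  6  5  6  7

6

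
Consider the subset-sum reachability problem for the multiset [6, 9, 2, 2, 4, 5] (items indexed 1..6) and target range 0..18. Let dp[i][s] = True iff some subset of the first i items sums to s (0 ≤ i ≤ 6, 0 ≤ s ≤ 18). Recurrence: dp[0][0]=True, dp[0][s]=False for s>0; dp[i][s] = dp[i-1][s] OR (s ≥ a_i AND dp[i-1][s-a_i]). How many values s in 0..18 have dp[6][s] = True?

i\s   0   1   2   3   4   5   6   7   8   9  10  11  12  13  14  15  16  17  18
  0   T   F   F   F   F   F   F   F   F   F   F   F   F   F   F   F   F   F   F
  1   T   F   F   F   F   F   T   F   F   F   F   F   F   F   F   F   F   F   F
  2   T   F   F   F   F   F   T   F   F   T   F   F   F   F   F   T   F   F   F
  3   T   F   T   F   F   F   T   F   T   T   F   T   F   F   F   T   F   T   F
  4   T   F   T   F   T   F   T   F   T   T   T   T   F   T   F   T   F   T   F
  5   T   F   T   F   T   F   T   F   T   T   T   T   T   T   T   T   F   T   F
  6   T   F   T   F   T   T   T   T   T   T   T   T   T   T   T   T   T   T   T

17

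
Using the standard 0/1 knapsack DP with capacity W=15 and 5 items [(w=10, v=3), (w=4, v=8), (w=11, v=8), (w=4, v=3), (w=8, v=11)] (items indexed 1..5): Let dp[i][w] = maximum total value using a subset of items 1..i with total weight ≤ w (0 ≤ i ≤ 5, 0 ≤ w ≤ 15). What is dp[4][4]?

i\w   0   1   2   3   4   5   6   7   8   9  10  11  12  13  14  15
  0   0   0   0   0   0   0   0   0   0   0   0   0   0   0   0   0
  1   0   0   0   0   0   0   0   0   0   0   3   3   3   3   3   3
  2   0   0   0   0   8   8   8   8   8   8   8   8   8   8  11  11
  3   0   0   0   0   8   8   8   8   8   8   8   8   8   8  11  16
  4   0   0   0   0   8   8   8   8  11  11  11  11  11  11  11  16
  5   0   0   0   0   8   8   8   8  11  11  11  11  19  19  19  19

8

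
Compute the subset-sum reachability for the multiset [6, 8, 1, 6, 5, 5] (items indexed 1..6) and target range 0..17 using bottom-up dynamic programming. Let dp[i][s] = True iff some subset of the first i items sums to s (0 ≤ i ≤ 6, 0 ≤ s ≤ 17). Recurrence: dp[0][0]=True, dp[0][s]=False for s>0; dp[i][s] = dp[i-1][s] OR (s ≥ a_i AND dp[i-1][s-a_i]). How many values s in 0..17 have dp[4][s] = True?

i\s   0   1   2   3   4   5   6   7   8   9  10  11  12  13  14  15  16  17
  0   T   F   F   F   F   F   F   F   F   F   F   F   F   F   F   F   F   F
  1   T   F   F   F   F   F   T   F   F   F   F   F   F   F   F   F   F   F
  2   T   F   F   F   F   F   T   F   T   F   F   F   F   F   T   F   F   F
  3   T   T   F   F   F   F   T   T   T   T   F   F   F   F   T   T   F   F
  4   T   T   F   F   F   F   T   T   T   T   F   F   T   T   T   T   F   F
  5   T   T   F   F   F   T   T   T   T   T   F   T   T   T   T   T   F   T
  6   T   T   F   F   F   T   T   T   T   T   T   T   T   T   T   T   T   T

10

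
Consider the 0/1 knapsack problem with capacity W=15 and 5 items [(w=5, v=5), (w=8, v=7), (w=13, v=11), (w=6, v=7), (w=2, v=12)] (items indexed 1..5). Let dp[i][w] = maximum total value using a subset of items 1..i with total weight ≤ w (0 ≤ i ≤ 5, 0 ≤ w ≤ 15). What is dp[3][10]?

i\w   0   1   2   3   4   5   6   7   8   9  10  11  12  13  14  15
  0   0   0   0   0   0   0   0   0   0   0   0   0   0   0   0   0
  1   0   0   0   0   0   5   5   5   5   5   5   5   5   5   5   5
  2   0   0   0   0   0   5   5   5   7   7   7   7   7  12  12  12
  3   0   0   0   0   0   5   5   5   7   7   7   7   7  12  12  12
  4   0   0   0   0   0   5   7   7   7   7   7  12  12  12  14  14
  5   0   0  12  12  12  12  12  17  19  19  19  19  19  24  24  24

7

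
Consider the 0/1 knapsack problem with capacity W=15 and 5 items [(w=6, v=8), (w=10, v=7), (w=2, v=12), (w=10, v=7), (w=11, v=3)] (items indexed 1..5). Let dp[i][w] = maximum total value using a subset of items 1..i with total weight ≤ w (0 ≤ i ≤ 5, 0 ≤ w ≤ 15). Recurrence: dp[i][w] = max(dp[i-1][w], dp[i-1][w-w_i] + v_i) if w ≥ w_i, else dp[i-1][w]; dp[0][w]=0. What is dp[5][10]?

20

i\w   0   1   2   3   4   5   6   7   8   9  10  11  12  13  14  15
  0   0   0   0   0   0   0   0   0   0   0   0   0   0   0   0   0
  1   0   0   0   0   0   0   8   8   8   8   8   8   8   8   8   8
  2   0   0   0   0   0   0   8   8   8   8   8   8   8   8   8   8
  3   0   0  12  12  12  12  12  12  20  20  20  20  20  20  20  20
  4   0   0  12  12  12  12  12  12  20  20  20  20  20  20  20  20
  5   0   0  12  12  12  12  12  12  20  20  20  20  20  20  20  20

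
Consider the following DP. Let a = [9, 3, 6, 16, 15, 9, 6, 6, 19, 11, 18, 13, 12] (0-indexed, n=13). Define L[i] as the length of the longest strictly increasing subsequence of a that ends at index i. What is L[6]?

2

   i    0    1    2    3    4    5    6    7    8    9   10   11   12
a[i]    9    3    6   16   15    9    6    6   19   11   18   13   12
L[i]    1    1    2    3    3    3    2    2    4    4    5    5    5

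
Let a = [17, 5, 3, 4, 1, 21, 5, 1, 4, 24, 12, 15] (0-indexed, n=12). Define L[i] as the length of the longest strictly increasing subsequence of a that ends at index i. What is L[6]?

3

   i    0    1    2    3    4    5    6    7    8    9   10   11
a[i]   17    5    3    4    1   21    5    1    4   24   12   15
L[i]    1    1    1    2    1    3    3    1    2    4    4    5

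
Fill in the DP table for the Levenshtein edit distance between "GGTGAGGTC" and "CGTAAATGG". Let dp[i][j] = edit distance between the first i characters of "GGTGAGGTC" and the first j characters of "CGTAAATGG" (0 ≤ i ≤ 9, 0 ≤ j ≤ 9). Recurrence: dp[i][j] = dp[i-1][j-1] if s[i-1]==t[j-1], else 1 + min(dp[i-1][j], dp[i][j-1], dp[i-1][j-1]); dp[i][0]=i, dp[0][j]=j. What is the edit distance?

6

   ''  C  G  T  A  A  A  T  G  G
''  0  1  2  3  4  5  6  7  8  9
 G  1  1  1  2  3  4  5  6  7  8
 G  2  2  1  2  3  4  5  6  6  7
 T  3  3  2  1  2  3  4  5  6  7
 G  4  4  3  2  2  3  4  5  5  6
 A  5  5  4  3  2  2  3  4  5  6
 G  6  6  5  4  3  3  3  4  4  5
 G  7  7  6  5  4  4  4  4  4  4
 T  8  8  7  6  5  5  5  4  5  5
 C  9  8  8  7  6  6  6  5  5  6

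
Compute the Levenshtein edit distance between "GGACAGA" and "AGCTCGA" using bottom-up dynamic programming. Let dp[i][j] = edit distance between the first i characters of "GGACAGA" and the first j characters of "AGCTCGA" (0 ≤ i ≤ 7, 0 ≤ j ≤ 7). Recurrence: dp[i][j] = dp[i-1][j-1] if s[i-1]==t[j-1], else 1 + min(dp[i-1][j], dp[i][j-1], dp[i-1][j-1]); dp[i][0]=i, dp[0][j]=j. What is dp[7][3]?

5

   ''  A  G  C  T  C  G  A
''  0  1  2  3  4  5  6  7
 G  1  1  1  2  3  4  5  6
 G  2  2  1  2  3  4  4  5
 A  3  2  2  2  3  4  5  4
 C  4  3  3  2  3  3  4  5
 A  5  4  4  3  3  4  4  4
 G  6  5  4  4  4  4  4  5
 A  7  6  5  5  5  5  5  4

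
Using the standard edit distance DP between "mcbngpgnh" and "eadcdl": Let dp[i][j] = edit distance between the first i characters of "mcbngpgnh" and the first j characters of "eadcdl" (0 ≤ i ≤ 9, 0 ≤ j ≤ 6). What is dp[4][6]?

5

   ''  e  a  d  c  d  l
''  0  1  2  3  4  5  6
 m  1  1  2  3  4  5  6
 c  2  2  2  3  3  4  5
 b  3  3  3  3  4  4  5
 n  4  4  4  4  4  5  5
 g  5  5  5  5  5  5  6
 p  6  6  6  6  6  6  6
 g  7  7  7  7  7  7  7
 n  8  8  8  8  8  8  8
 h  9  9  9  9  9  9  9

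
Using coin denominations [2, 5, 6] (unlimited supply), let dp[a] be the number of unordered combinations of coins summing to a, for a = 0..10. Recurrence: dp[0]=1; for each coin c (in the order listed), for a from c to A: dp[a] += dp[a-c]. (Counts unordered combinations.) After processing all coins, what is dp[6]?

2

after  coin     0     1     2     3     4     5     6     7     8     9    10
          2     1     0     1     0     1     0     1     0     1     0     1
          5     1     0     1     0     1     1     1     1     1     1     2
          6     1     0     1     0     1     1     2     1     2     1     3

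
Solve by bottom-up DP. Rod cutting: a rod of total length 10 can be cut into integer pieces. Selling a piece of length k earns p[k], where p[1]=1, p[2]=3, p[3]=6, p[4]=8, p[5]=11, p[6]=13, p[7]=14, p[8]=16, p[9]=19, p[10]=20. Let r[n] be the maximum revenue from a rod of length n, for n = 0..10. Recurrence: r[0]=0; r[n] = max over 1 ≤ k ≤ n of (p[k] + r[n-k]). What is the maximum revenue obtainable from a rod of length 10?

   n    0    1    2    3    4    5    6    7    8    9   10
r[n]    0    1    3    6    8   11   13   14   17   19   22

22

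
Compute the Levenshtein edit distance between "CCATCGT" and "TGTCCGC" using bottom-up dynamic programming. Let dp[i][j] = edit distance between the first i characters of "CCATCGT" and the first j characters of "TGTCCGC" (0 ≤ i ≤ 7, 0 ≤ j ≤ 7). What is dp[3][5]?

   ''  T  G  T  C  C  G  C
''  0  1  2  3  4  5  6  7
 C  1  1  2  3  3  4  5  6
 C  2  2  2  3  3  3  4  5
 A  3  3  3  3  4  4  4  5
 T  4  3  4  3  4  5  5  5
 C  5  4  4  4  3  4  5  5
 G  6  5  4  5  4  4  4  5
 T  7  6  5  4  5  5  5  5

4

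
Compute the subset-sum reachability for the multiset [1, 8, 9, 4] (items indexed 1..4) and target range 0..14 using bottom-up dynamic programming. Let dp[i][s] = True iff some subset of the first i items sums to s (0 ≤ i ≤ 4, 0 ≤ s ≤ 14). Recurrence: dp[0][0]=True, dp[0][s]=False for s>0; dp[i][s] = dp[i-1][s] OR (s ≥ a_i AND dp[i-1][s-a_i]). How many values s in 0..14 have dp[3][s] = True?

i\s   0   1   2   3   4   5   6   7   8   9  10  11  12  13  14
  0   T   F   F   F   F   F   F   F   F   F   F   F   F   F   F
  1   T   T   F   F   F   F   F   F   F   F   F   F   F   F   F
  2   T   T   F   F   F   F   F   F   T   T   F   F   F   F   F
  3   T   T   F   F   F   F   F   F   T   T   T   F   F   F   F
  4   T   T   F   F   T   T   F   F   T   T   T   F   T   T   T

5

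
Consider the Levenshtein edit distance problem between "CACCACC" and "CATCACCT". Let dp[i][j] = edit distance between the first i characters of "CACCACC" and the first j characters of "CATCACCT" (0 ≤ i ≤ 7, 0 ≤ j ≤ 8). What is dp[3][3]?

   ''  C  A  T  C  A  C  C  T
''  0  1  2  3  4  5  6  7  8
 C  1  0  1  2  3  4  5  6  7
 A  2  1  0  1  2  3  4  5  6
 C  3  2  1  1  1  2  3  4  5
 C  4  3  2  2  1  2  2  3  4
 A  5  4  3  3  2  1  2  3  4
 C  6  5  4  4  3  2  1  2  3
 C  7  6  5  5  4  3  2  1  2

1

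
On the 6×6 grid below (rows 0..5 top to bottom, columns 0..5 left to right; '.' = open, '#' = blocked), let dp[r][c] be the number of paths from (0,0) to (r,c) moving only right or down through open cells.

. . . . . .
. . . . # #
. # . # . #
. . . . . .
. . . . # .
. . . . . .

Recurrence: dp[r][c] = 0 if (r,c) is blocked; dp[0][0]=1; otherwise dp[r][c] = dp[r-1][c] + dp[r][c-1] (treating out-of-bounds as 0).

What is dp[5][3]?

r\c   0   1   2   3   4   5
  0   1   1   1   1   1   1
  1   1   2   3   4   0   0
  2   1   0   3   0   0   0
  3   1   1   4   4   4   4
  4   1   2   6  10   0   4
  5   1   3   9  19  19  23

19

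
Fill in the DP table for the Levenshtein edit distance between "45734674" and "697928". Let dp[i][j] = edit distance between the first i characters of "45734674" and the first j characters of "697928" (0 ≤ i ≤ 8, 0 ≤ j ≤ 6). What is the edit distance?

   ''  6  9  7  9  2  8
''  0  1  2  3  4  5  6
 4  1  1  2  3  4  5  6
 5  2  2  2  3  4  5  6
 7  3  3  3  2  3  4  5
 3  4  4  4  3  3  4  5
 4  5  5  5  4  4  4  5
 6  6  5  6  5  5  5  5
 7  7  6  6  6  6  6  6
 4  8  7  7  7  7  7  7

7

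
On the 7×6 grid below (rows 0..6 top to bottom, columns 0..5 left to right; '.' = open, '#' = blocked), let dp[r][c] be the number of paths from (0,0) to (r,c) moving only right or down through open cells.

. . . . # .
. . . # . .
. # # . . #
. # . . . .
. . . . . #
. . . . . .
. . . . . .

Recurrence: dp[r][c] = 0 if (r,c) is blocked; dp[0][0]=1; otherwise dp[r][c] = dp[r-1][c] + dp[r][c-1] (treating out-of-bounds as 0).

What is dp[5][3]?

r\c   0   1   2   3   4   5
  0   1   1   1   1   0   0
  1   1   2   3   0   0   0
  2   1   0   0   0   0   0
  3   1   0   0   0   0   0
  4   1   1   1   1   1   0
  5   1   2   3   4   5   5
  6   1   3   6  10  15  20

4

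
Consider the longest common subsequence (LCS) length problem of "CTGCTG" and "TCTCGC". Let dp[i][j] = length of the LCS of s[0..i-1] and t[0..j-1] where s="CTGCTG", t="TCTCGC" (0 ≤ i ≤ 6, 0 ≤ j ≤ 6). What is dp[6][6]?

4

   ''  T  C  T  C  G  C
''  0  0  0  0  0  0  0
 C  0  0  1  1  1  1  1
 T  0  1  1  2  2  2  2
 G  0  1  1  2  2  3  3
 C  0  1  2  2  3  3  4
 T  0  1  2  3  3  3  4
 G  0  1  2  3  3  4  4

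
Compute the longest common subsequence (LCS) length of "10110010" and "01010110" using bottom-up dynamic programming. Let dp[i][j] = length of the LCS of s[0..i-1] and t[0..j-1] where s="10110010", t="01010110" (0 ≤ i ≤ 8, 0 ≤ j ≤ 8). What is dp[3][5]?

3

   ''  0  1  0  1  0  1  1  0
''  0  0  0  0  0  0  0  0  0
 1  0  0  1  1  1  1  1  1  1
 0  0  1  1  2  2  2  2  2  2
 1  0  1  2  2  3  3  3  3  3
 1  0  1  2  2  3  3  4  4  4
 0  0  1  2  3  3  4  4  4  5
 0  0  1  2  3  3  4  4  4  5
 1  0  1  2  3  4  4  5  5  5
 0  0  1  2  3  4  5  5  5  6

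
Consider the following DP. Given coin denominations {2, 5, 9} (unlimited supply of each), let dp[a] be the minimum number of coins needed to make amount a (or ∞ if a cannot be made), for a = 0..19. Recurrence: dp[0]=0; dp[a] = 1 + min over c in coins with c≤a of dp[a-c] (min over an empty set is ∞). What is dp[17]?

4

 a  0  1  2  3  4  5  6  7  8  9 10 11 12 13 14 15 16 17 18 19
dp  0  -  1  -  2  1  3  2  4  1  2  2  3  3  2  3  3  4  2  3
(- denotes ∞ / unreachable)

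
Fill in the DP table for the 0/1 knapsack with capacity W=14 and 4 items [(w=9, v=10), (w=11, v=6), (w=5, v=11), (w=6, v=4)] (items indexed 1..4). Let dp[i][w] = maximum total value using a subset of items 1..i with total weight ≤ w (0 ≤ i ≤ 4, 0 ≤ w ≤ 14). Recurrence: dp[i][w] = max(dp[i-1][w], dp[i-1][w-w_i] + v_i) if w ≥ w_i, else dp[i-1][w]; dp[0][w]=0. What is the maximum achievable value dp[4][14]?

21

i\w   0   1   2   3   4   5   6   7   8   9  10  11  12  13  14
  0   0   0   0   0   0   0   0   0   0   0   0   0   0   0   0
  1   0   0   0   0   0   0   0   0   0  10  10  10  10  10  10
  2   0   0   0   0   0   0   0   0   0  10  10  10  10  10  10
  3   0   0   0   0   0  11  11  11  11  11  11  11  11  11  21
  4   0   0   0   0   0  11  11  11  11  11  11  15  15  15  21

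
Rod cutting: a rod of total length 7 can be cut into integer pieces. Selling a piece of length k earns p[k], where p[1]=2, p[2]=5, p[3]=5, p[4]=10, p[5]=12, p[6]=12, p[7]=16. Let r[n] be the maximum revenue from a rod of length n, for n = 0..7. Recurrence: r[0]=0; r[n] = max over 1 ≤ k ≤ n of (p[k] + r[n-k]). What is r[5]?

12

   n    0    1    2    3    4    5    6    7
r[n]    0    2    5    7   10   12   15   17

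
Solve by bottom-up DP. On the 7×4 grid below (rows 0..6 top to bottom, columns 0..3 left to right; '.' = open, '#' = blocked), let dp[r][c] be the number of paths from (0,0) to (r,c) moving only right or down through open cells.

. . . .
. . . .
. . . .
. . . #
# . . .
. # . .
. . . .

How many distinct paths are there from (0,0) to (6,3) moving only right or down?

r\c   0   1   2   3
  0   1   1   1   1
  1   1   2   3   4
  2   1   3   6  10
  3   1   4  10   0
  4   0   4  14  14
  5   0   0  14  28
  6   0   0  14  42

42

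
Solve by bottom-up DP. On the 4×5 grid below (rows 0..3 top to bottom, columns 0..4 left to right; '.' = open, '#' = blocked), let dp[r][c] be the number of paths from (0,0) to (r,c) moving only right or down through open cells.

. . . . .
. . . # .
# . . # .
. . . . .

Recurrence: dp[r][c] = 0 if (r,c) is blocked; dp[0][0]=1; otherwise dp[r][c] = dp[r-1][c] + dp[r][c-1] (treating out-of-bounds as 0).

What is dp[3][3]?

r\c   0   1   2   3   4
  0   1   1   1   1   1
  1   1   2   3   0   1
  2   0   2   5   0   1
  3   0   2   7   7   8

7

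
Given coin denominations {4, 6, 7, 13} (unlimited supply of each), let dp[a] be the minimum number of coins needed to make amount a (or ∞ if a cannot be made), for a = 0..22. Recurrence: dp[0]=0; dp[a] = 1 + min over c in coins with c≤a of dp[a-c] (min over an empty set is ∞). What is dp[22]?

 a  0  1  2  3  4  5  6  7  8  9 10 11 12 13 14 15 16 17 18 19 20 21 22
dp  0  -  -  -  1  -  1  1  2  -  2  2  2  1  2  3  3  2  3  2  2  3  4
(- denotes ∞ / unreachable)

4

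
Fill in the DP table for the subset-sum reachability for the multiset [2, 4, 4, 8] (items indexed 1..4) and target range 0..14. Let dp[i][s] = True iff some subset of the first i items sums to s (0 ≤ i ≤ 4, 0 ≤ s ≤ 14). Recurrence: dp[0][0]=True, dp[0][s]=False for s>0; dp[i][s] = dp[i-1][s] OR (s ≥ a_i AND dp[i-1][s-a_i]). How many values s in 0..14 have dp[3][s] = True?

6

i\s   0   1   2   3   4   5   6   7   8   9  10  11  12  13  14
  0   T   F   F   F   F   F   F   F   F   F   F   F   F   F   F
  1   T   F   T   F   F   F   F   F   F   F   F   F   F   F   F
  2   T   F   T   F   T   F   T   F   F   F   F   F   F   F   F
  3   T   F   T   F   T   F   T   F   T   F   T   F   F   F   F
  4   T   F   T   F   T   F   T   F   T   F   T   F   T   F   T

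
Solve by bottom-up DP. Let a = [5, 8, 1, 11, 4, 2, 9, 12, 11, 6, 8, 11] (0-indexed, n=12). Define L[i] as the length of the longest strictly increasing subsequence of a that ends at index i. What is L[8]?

4

   i    0    1    2    3    4    5    6    7    8    9   10   11
a[i]    5    8    1   11    4    2    9   12   11    6    8   11
L[i]    1    2    1    3    2    2    3    4    4    3    4    5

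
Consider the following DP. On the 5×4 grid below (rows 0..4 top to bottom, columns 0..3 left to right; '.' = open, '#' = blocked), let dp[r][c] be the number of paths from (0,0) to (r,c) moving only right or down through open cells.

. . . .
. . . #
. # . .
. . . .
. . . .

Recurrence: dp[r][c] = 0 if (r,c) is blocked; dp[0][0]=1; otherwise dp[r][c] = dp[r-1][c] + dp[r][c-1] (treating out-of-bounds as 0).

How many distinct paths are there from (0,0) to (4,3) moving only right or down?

r\c   0   1   2   3
  0   1   1   1   1
  1   1   2   3   0
  2   1   0   3   3
  3   1   1   4   7
  4   1   2   6  13

13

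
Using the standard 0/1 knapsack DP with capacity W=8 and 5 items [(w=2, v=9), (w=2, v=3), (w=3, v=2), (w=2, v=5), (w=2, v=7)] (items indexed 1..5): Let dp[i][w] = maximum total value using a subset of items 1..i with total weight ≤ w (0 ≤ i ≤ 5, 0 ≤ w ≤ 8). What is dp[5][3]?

i\w   0   1   2   3   4   5   6   7   8
  0   0   0   0   0   0   0   0   0   0
  1   0   0   9   9   9   9   9   9   9
  2   0   0   9   9  12  12  12  12  12
  3   0   0   9   9  12  12  12  14  14
  4   0   0   9   9  14  14  17  17  17
  5   0   0   9   9  16  16  21  21  24

9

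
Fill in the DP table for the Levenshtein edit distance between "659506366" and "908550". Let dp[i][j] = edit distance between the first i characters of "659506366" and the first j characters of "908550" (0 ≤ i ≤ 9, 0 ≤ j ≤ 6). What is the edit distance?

   ''  9  0  8  5  5  0
''  0  1  2  3  4  5  6
 6  1  1  2  3  4  5  6
 5  2  2  2  3  3  4  5
 9  3  2  3  3  4  4  5
 5  4  3  3  4  3  4  5
 0  5  4  3  4  4  4  4
 6  6  5  4  4  5  5  5
 3  7  6  5  5  5  6  6
 6  8  7  6  6  6  6  7
 6  9  8  7  7  7  7  7

7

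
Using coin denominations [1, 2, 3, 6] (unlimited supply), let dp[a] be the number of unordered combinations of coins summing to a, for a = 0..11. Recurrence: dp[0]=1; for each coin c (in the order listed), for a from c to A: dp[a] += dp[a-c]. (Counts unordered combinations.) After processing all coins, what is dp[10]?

after  coin     0     1     2     3     4     5     6     7     8     9    10    11
          1     1     1     1     1     1     1     1     1     1     1     1     1
          2     1     1     2     2     3     3     4     4     5     5     6     6
          3     1     1     2     3     4     5     7     8    10    12    14    16
          6     1     1     2     3     4     5     8     9    12    15    18    21

18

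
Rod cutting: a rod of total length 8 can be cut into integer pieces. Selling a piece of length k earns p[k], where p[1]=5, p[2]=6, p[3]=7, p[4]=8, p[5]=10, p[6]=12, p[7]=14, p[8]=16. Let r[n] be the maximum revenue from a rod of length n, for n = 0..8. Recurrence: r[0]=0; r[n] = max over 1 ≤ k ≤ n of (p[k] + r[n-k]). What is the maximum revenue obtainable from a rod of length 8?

   n    0    1    2    3    4    5    6    7    8
r[n]    0    5   10   15   20   25   30   35   40

40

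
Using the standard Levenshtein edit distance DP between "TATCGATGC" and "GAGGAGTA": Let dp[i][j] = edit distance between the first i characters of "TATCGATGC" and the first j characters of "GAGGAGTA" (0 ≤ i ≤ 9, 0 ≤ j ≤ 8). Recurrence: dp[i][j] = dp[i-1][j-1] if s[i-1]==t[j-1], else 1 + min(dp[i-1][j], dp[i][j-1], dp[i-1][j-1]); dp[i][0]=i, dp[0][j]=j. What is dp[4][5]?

4

   ''  G  A  G  G  A  G  T  A
''  0  1  2  3  4  5  6  7  8
 T  1  1  2  3  4  5  6  6  7
 A  2  2  1  2  3  4  5  6  6
 T  3  3  2  2  3  4  5  5  6
 C  4  4  3  3  3  4  5  6  6
 G  5  4  4  3  3  4  4  5  6
 A  6  5  4  4  4  3  4  5  5
 T  7  6  5  5  5  4  4  4  5
 G  8  7  6  5  5  5  4  5  5
 C  9  8  7  6  6  6  5  5  6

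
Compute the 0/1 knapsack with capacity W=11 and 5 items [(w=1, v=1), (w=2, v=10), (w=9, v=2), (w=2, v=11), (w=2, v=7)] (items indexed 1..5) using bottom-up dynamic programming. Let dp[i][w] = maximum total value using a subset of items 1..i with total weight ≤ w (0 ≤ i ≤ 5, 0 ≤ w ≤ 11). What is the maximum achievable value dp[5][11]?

i\w   0   1   2   3   4   5   6   7   8   9  10  11
  0   0   0   0   0   0   0   0   0   0   0   0   0
  1   0   1   1   1   1   1   1   1   1   1   1   1
  2   0   1  10  11  11  11  11  11  11  11  11  11
  3   0   1  10  11  11  11  11  11  11  11  11  12
  4   0   1  11  12  21  22  22  22  22  22  22  22
  5   0   1  11  12  21  22  28  29  29  29  29  29

29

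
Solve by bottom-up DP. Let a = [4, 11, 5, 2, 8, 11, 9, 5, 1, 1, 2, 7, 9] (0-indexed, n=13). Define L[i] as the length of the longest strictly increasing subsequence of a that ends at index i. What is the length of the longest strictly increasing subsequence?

   i    0    1    2    3    4    5    6    7    8    9   10   11   12
a[i]    4   11    5    2    8   11    9    5    1    1    2    7    9
L[i]    1    2    2    1    3    4    4    2    1    1    2    3    4

4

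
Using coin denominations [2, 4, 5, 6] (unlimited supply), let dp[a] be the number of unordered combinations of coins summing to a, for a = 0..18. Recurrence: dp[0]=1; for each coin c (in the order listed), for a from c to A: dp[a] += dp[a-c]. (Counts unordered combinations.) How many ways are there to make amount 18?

after  coin     0     1     2     3     4     5     6     7     8     9    10    11    12    13    14    15    16    17    18
          2     1     0     1     0     1     0     1     0     1     0     1     0     1     0     1     0     1     0     1
          4     1     0     1     0     2     0     2     0     3     0     3     0     4     0     4     0     5     0     5
          5     1     0     1     0     2     1     2     1     3     2     4     2     5     3     6     4     7     5     8
          6     1     0     1     0     2     1     3     1     4     2     6     3     8     4    10     6    13     8    16

16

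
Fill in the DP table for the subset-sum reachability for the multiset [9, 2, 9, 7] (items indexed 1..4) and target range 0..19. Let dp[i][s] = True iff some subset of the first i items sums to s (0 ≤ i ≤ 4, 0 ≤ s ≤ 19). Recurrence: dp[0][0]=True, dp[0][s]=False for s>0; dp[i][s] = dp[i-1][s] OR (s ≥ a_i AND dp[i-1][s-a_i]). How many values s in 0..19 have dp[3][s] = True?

i\s   0   1   2   3   4   5   6   7   8   9  10  11  12  13  14  15  16  17  18  19
  0   T   F   F   F   F   F   F   F   F   F   F   F   F   F   F   F   F   F   F   F
  1   T   F   F   F   F   F   F   F   F   T   F   F   F   F   F   F   F   F   F   F
  2   T   F   T   F   F   F   F   F   F   T   F   T   F   F   F   F   F   F   F   F
  3   T   F   T   F   F   F   F   F   F   T   F   T   F   F   F   F   F   F   T   F
  4   T   F   T   F   F   F   F   T   F   T   F   T   F   F   F   F   T   F   T   F

5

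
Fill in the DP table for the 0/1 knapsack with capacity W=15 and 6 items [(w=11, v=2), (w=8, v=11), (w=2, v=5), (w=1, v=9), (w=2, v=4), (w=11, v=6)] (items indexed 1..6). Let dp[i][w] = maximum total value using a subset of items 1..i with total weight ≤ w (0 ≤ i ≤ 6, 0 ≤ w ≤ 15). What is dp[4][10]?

i\w   0   1   2   3   4   5   6   7   8   9  10  11  12  13  14  15
  0   0   0   0   0   0   0   0   0   0   0   0   0   0   0   0   0
  1   0   0   0   0   0   0   0   0   0   0   0   2   2   2   2   2
  2   0   0   0   0   0   0   0   0  11  11  11  11  11  11  11  11
  3   0   0   5   5   5   5   5   5  11  11  16  16  16  16  16  16
  4   0   9   9  14  14  14  14  14  14  20  20  25  25  25  25  25
  5   0   9   9  14  14  18  18  18  18  20  20  25  25  29  29  29
  6   0   9   9  14  14  18  18  18  18  20  20  25  25  29  29  29

20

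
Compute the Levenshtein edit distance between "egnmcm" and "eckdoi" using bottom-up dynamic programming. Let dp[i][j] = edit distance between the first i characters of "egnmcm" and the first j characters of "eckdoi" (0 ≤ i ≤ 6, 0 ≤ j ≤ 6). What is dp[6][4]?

   ''  e  c  k  d  o  i
''  0  1  2  3  4  5  6
 e  1  0  1  2  3  4  5
 g  2  1  1  2  3  4  5
 n  3  2  2  2  3  4  5
 m  4  3  3  3  3  4  5
 c  5  4  3  4  4  4  5
 m  6  5  4  4  5  5  5

5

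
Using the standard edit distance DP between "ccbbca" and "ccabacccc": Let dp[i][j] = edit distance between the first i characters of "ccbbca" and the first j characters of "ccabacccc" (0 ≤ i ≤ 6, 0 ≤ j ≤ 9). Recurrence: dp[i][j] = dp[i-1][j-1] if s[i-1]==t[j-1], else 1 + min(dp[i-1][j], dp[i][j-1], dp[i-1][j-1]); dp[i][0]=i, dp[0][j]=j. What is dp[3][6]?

3

   ''  c  c  a  b  a  c  c  c  c
''  0  1  2  3  4  5  6  7  8  9
 c  1  0  1  2  3  4  5  6  7  8
 c  2  1  0  1  2  3  4  5  6  7
 b  3  2  1  1  1  2  3  4  5  6
 b  4  3  2  2  1  2  3  4  5  6
 c  5  4  3  3  2  2  2  3  4  5
 a  6  5  4  3  3  2  3  3  4  5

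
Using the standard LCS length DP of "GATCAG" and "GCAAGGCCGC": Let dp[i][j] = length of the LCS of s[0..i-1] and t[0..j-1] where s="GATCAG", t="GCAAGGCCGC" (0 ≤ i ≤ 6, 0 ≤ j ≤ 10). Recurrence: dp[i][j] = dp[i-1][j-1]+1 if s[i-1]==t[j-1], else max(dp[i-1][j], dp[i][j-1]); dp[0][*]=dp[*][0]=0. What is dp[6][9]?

   ''  G  C  A  A  G  G  C  C  G  C
''  0  0  0  0  0  0  0  0  0  0  0
 G  0  1  1  1  1  1  1  1  1  1  1
 A  0  1  1  2  2  2  2  2  2  2  2
 T  0  1  1  2  2  2  2  2  2  2  2
 C  0  1  2  2  2  2  2  3  3  3  3
 A  0  1  2  3  3  3  3  3  3  3  3
 G  0  1  2  3  3  4  4  4  4  4  4

4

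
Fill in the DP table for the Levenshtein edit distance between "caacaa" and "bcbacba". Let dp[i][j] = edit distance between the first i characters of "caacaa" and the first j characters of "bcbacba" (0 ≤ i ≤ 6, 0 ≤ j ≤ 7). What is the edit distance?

3

   ''  b  c  b  a  c  b  a
''  0  1  2  3  4  5  6  7
 c  1  1  1  2  3  4  5  6
 a  2  2  2  2  2  3  4  5
 a  3  3  3  3  2  3  4  4
 c  4  4  3  4  3  2  3  4
 a  5  5  4  4  4  3  3  3
 a  6  6  5  5  4  4  4  3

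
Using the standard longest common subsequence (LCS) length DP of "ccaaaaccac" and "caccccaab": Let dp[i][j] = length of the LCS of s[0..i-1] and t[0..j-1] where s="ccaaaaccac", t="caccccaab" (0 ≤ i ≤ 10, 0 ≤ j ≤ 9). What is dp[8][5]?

   ''  c  a  c  c  c  c  a  a  b
''  0  0  0  0  0  0  0  0  0  0
 c  0  1  1  1  1  1  1  1  1  1
 c  0  1  1  2  2  2  2  2  2  2
 a  0  1  2  2  2  2  2  3  3  3
 a  0  1  2  2  2  2  2  3  4  4
 a  0  1  2  2  2  2  2  3  4  4
 a  0  1  2  2  2  2  2  3  4  4
 c  0  1  2  3  3  3  3  3  4  4
 c  0  1  2  3  4  4  4  4  4  4
 a  0  1  2  3  4  4  4  5  5  5
 c  0  1  2  3  4  5  5  5  5  5

4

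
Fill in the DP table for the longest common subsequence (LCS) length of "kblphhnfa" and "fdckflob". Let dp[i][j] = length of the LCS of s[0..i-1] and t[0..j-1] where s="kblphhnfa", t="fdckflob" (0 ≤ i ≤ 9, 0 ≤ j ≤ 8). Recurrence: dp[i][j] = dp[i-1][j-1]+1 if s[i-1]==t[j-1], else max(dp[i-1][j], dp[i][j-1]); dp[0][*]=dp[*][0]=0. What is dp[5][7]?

2

   ''  f  d  c  k  f  l  o  b
''  0  0  0  0  0  0  0  0  0
 k  0  0  0  0  1  1  1  1  1
 b  0  0  0  0  1  1  1  1  2
 l  0  0  0  0  1  1  2  2  2
 p  0  0  0  0  1  1  2  2  2
 h  0  0  0  0  1  1  2  2  2
 h  0  0  0  0  1  1  2  2  2
 n  0  0  0  0  1  1  2  2  2
 f  0  1  1  1  1  2  2  2  2
 a  0  1  1  1  1  2  2  2  2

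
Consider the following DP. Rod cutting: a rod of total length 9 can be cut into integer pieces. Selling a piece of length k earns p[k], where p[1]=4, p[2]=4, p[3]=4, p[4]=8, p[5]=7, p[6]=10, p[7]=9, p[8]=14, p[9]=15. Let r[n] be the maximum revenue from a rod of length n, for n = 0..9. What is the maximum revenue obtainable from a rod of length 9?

   n    0    1    2    3    4    5    6    7    8    9
r[n]    0    4    8   12   16   20   24   28   32   36

36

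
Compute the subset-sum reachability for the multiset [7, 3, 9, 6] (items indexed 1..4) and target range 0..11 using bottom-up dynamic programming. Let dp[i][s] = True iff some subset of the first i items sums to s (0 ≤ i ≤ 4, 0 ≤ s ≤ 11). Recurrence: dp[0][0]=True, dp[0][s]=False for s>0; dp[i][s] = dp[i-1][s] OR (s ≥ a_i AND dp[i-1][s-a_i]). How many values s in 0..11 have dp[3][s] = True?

i\s   0   1   2   3   4   5   6   7   8   9  10  11
  0   T   F   F   F   F   F   F   F   F   F   F   F
  1   T   F   F   F   F   F   F   T   F   F   F   F
  2   T   F   F   T   F   F   F   T   F   F   T   F
  3   T   F   F   T   F   F   F   T   F   T   T   F
  4   T   F   F   T   F   F   T   T   F   T   T   F

5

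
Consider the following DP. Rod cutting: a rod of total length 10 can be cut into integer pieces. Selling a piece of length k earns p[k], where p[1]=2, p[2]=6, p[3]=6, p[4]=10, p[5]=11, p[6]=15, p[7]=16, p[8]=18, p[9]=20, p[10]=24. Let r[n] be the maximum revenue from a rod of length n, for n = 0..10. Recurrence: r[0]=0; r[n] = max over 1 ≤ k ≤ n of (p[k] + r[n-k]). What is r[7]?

20

   n    0    1    2    3    4    5    6    7    8    9   10
r[n]    0    2    6    8   12   14   18   20   24   26   30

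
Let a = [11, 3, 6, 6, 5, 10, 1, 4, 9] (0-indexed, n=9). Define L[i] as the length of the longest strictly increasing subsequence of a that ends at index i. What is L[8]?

   i    0    1    2    3    4    5    6    7    8
a[i]   11    3    6    6    5   10    1    4    9
L[i]    1    1    2    2    2    3    1    2    3

3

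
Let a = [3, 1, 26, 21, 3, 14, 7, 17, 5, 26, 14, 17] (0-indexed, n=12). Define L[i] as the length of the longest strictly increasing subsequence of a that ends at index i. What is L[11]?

5

   i    0    1    2    3    4    5    6    7    8    9   10   11
a[i]    3    1   26   21    3   14    7   17    5   26   14   17
L[i]    1    1    2    2    2    3    3    4    3    5    4    5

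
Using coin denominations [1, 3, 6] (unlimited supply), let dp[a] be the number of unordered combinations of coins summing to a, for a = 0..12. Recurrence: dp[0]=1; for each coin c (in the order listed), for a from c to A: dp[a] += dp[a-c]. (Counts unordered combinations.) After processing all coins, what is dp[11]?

after  coin     0     1     2     3     4     5     6     7     8     9    10    11    12
          1     1     1     1     1     1     1     1     1     1     1     1     1     1
          3     1     1     1     2     2     2     3     3     3     4     4     4     5
          6     1     1     1     2     2     2     4     4     4     6     6     6     9

6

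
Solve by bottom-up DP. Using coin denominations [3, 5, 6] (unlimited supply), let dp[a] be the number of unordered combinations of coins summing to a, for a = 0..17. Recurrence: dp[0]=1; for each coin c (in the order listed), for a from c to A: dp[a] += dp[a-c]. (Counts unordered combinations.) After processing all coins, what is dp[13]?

after  coin     0     1     2     3     4     5     6     7     8     9    10    11    12    13    14    15    16    17
          3     1     0     0     1     0     0     1     0     0     1     0     0     1     0     0     1     0     0
          5     1     0     0     1     0     1     1     0     1     1     1     1     1     1     1     2     1     1
          6     1     0     0     1     0     1     2     0     1     2     1     2     3     1     2     4     2     3

1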